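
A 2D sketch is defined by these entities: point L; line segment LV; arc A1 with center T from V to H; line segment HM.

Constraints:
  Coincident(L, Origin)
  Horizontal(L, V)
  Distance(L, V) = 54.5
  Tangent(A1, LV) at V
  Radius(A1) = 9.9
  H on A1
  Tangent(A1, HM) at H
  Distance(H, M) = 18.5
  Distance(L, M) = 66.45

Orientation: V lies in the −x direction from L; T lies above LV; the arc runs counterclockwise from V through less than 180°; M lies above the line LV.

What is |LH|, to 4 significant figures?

49.78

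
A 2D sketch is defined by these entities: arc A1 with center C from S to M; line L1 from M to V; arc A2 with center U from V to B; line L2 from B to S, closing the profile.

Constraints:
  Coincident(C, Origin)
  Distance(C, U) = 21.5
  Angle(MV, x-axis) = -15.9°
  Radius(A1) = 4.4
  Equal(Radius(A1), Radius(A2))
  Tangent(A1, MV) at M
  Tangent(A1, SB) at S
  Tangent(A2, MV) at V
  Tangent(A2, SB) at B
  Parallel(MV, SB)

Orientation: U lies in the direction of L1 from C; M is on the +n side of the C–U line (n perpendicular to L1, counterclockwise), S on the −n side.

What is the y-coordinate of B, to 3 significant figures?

-10.1

The slot axis is L1's direction at -15.9°, so u = (cos -15.9°, sin -15.9°) = (0.962, -0.274) and n = (−sin -15.9°, cos -15.9°) = (0.274, 0.962). C is at the origin and U lies 21.5 along u from C, so U = 21.5·u = (20.7, -5.89). Tangency of A1 to both parallel lines with radius 4.4 puts M and S at C ± 4.4·n: M = (1.21, 4.23), S = (-1.21, -4.23). Equal radii place V and B the same way about U: V = U + 4.4·n = (21.9, -1.66), B = U − 4.4·n = (19.5, -10.1). So B.y = -10.1.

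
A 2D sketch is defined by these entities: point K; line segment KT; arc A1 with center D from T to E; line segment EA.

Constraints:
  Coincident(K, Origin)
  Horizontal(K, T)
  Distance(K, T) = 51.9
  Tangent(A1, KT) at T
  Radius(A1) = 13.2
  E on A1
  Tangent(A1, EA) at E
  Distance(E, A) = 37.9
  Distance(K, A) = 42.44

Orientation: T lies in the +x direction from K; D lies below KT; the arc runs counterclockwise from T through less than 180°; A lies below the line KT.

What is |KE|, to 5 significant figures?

41.327

Checks: ∠(DT, TK) = 90.00° ✓; |DT| = 13.20 ✓; |DE| = 13.20 ✓; ∠(DE, EA) = 90.00° ✓; |EA| = 37.90 ✓; |KA| = 42.44 ✓.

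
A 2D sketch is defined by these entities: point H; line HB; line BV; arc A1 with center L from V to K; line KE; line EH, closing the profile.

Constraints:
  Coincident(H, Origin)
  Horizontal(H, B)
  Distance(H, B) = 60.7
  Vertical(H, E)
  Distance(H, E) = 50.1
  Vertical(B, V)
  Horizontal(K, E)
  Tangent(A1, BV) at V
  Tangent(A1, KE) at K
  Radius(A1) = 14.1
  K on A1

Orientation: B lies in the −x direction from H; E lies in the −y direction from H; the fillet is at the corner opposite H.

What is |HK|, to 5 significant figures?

68.422

H is at the origin; HB is horizontal with |HB| = 60.7 and B on the −x side, so B = (-60.700, 0.0000). HE is vertical with |HE| = 50.1 and E on the −y side, so E = (0.0000, -50.100). The virtual corner opposite H is at (-60.700, -50.100). Since A1 is tangent to BV there, LV ⟂ BV and the tangent condition forces LK to be normal to KE, with radius 14.1, so the center L sits 14.1 in from both sides at L = (-46.600, -36.000). That places the tangent points at V = (-60.700, -36.000) on BV and K = (-46.600, -50.100) on KE. Then |HK| = |K − H| = 68.422.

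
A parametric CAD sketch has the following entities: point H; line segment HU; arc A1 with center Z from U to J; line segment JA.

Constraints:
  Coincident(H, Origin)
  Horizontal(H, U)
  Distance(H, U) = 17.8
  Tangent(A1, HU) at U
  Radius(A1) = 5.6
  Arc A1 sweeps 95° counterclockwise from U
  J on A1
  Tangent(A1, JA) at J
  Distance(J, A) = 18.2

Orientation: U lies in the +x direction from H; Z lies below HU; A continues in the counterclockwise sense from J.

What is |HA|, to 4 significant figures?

27.88

H is at the origin; HU is horizontal with |HU| = 17.8 and U on the +x side, so U = (17.80, 0.000). Tangency of A1 to HU means the radius ZU is perpendicular to HU, so Z = U + (0, -5.6) = (17.80, -5.600). On A1, U sits at bearing 90° from Z; a 95° counterclockwise sweep puts J at bearing 185°, so J = Z + 5.6·(cos 185°, sin 185°) = (12.22, -6.088). Since A1 is tangent to JA there, ZJ ⟂ JA, so JA runs along (−sin 185°, cos 185°); with |JA| = 18.2, A = (13.81, -24.22). Then |HA| = |A − H| = 27.88.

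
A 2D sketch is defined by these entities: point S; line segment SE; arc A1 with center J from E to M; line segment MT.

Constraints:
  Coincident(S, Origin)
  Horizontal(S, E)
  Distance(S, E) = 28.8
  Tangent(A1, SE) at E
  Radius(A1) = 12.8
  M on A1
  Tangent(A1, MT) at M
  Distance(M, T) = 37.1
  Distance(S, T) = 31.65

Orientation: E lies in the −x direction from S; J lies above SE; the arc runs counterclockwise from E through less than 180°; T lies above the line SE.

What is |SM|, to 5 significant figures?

19.882

Checks: ∠(JE, ES) = 90.00° ✓; |JM| = 12.80 ✓; ∠(JM, MT) = 90.00° ✓; |MT| = 37.10 ✓; |ST| = 31.65 ✓.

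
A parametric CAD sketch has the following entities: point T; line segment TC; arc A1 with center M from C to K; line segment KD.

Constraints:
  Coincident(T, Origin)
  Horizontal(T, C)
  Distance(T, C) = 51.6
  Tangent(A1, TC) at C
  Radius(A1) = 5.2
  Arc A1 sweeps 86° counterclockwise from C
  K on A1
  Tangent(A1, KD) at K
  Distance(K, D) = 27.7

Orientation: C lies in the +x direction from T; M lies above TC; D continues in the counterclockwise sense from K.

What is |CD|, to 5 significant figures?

33.241

On A1, C sits at bearing -90° from M; an 86° counterclockwise sweep puts K at bearing -4°, so K = M + 5.2·(cos -4°, sin -4°) = (56.787, 4.8373). A1 meets KD tangentially, so MK is at right angles to KD, so KD runs along (−sin -4°, cos -4°); with |KD| = 27.7, D = (58.720, 32.470). Then |CD| = |D − C| = 33.241.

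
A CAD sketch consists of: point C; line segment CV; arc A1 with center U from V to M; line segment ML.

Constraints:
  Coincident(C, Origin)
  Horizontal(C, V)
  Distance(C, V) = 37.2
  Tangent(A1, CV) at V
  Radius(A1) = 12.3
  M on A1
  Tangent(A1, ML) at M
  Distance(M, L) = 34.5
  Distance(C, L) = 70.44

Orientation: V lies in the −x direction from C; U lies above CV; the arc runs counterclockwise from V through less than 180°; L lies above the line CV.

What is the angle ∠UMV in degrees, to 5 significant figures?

21.041°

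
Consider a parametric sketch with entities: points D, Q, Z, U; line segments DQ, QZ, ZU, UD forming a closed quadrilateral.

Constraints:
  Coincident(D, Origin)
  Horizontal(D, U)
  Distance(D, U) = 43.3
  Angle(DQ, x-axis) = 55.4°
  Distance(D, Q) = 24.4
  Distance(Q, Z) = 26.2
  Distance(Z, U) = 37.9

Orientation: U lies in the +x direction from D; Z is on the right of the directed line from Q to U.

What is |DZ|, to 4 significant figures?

7.468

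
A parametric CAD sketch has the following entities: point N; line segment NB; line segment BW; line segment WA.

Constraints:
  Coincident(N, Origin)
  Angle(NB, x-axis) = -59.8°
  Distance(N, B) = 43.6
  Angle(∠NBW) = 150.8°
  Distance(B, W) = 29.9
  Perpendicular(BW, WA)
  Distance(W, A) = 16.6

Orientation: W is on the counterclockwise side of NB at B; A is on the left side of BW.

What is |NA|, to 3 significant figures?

68.1

N is at the origin; NB runs at -59.8° with length 43.6, so B = 43.6·(cos -59.8°, sin -59.8°) = (21.9, -37.7). ∠NBW = 150.8°, so BW runs at -59.8° + (180° − 150.8°) = -30.6° from the x-axis; with |BW| = 29.9, W = B + 29.9·(cos -30.6°, sin -30.6°) = (47.7, -52.9). BW is perpendicular to WA; with |WA| = 16.6 on the left of BW, A = W + 16.6·(0.509, 0.861) = (56.1, -38.6). Then |NA| = |A − N| = 68.1.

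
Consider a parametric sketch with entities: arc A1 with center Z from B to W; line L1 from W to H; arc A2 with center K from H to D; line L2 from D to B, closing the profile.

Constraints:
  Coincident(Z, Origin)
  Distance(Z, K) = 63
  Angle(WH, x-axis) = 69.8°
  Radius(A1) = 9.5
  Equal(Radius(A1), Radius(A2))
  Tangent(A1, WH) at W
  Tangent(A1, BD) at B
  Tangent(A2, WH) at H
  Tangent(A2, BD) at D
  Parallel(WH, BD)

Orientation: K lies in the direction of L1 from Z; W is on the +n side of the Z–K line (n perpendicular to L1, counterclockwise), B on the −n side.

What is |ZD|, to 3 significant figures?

63.7

The slot axis is L1's direction at 69.8°, so u = (cos 69.8°, sin 69.8°) = (0.345, 0.938) and n = (−sin 69.8°, cos 69.8°) = (-0.938, 0.345). Z is at the origin and K lies 63.0 along u from Z, so K = 63.0·u = (21.8, 59.1). Tangency of A1 to both parallel lines with radius 9.5 puts W and B at Z ± 9.5·n: W = (-8.92, 3.28), B = (8.92, -3.28). Equal radii place H and D the same way about K: H = K + 9.5·n = (12.8, 62.4), D = K − 9.5·n = (30.7, 55.8). Then |ZD| = |D − Z| = 63.7.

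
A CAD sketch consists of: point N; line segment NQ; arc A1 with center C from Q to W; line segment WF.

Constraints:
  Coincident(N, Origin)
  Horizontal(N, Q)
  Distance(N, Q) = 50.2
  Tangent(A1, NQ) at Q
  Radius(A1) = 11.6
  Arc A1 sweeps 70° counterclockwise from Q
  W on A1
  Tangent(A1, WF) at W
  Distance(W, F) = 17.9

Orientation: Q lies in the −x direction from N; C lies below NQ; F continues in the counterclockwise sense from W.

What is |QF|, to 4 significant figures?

29.79

N is at the origin; N and Q share the same y with |NQ| = 50.2 and Q on the −x side, so Q = (-50.20, 0.000). Since A1 is tangent to NQ there, CQ ⟂ NQ, so C = Q + (0, -11.6) = (-50.20, -11.60). On A1, Q sits at bearing 90° from C; a 70° counterclockwise sweep puts W at bearing 160°, so W = C + 11.6·(cos 160°, sin 160°) = (-61.10, -7.633). A1 meets WF tangentially, so CW is at right angles to WF, so WF runs along (−sin 160°, cos 160°); with |WF| = 17.9, F = (-67.22, -24.45). Then |QF| = |F − Q| = 29.79.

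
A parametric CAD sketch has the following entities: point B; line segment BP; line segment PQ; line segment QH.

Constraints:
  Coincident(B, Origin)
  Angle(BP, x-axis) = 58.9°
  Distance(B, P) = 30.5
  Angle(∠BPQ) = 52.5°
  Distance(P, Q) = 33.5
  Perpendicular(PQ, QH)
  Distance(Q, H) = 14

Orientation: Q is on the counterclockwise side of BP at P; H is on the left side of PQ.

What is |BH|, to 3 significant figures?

18.1

∠BPQ = 52.5°, so PQ runs at 58.9° + (180° − 52.5°) = 186° from the x-axis; with |PQ| = 33.5, Q = P + 33.5·(cos 186°, sin 186°) = (-17.5, 22.4). PQ is perpendicular to QH; with |QH| = 14.0 on the left of PQ, H = Q + 14.0·(0.111, -0.994) = (-16.0, 8.47). Then |BH| = |H − B| = 18.1.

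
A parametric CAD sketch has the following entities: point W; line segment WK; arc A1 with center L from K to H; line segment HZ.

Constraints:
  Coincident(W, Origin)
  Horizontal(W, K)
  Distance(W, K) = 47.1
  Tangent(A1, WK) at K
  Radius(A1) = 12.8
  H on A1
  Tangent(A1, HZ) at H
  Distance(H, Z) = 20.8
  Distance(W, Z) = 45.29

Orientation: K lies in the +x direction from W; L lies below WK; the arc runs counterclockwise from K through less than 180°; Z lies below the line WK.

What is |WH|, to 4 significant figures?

36.21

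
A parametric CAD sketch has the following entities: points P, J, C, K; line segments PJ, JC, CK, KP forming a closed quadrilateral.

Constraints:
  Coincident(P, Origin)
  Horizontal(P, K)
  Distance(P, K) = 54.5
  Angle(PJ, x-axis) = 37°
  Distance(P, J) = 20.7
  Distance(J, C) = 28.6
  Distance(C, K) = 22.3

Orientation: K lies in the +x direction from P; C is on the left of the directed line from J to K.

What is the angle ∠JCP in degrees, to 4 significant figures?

9.294°

P is at the origin; P and K share the same y with |PK| = 54.5 and K in +x, so K = (54.5, 0). PJ runs at 37.0° with |PJ| = 20.7, so J = (16.53, 12.46). C is determined by |JC| = 28.6 and |CK| = 22.3 together: it lies at the intersection of circle(J, 28.6) and circle(K, 22.3). With |JK| = 39.96, the foot of the radical line on JK is 23.99 from J and the perpendicular offset is √(28.6² − 23.99²) = 15.57. Taking the left-of-JK solution: C = (44.18, 19.77).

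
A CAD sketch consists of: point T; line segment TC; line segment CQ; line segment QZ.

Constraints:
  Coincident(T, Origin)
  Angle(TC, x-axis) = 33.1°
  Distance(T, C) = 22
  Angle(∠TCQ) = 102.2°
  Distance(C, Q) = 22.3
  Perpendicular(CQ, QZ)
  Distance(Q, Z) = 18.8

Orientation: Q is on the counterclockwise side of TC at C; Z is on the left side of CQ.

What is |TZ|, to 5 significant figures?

27.084

T is at the origin; TC runs at 33.1° with length 22.0, so C = 22.0·(cos 33.1°, sin 33.1°) = (18.430, 12.014). ∠TCQ = 102.2°, so CQ runs at 33.1° + (180° − 102.2°) = 110.90° from the x-axis; with |CQ| = 22.3, Q = C + 22.3·(cos 110.90°, sin 110.90°) = (10.475, 32.847). CQ is perpendicular to QZ; with |QZ| = 18.8 on the left of CQ, Z = Q + 18.8·(-0.93420, -0.35674) = (-7.0885, 26.140). Then |TZ| = |Z − T| = 27.084.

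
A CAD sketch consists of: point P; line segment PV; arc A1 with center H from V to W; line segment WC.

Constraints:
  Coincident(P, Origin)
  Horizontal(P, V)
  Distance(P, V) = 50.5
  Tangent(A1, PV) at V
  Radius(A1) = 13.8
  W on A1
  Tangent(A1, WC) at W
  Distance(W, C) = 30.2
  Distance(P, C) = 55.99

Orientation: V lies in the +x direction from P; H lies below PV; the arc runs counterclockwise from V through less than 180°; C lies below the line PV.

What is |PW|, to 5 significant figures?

39.015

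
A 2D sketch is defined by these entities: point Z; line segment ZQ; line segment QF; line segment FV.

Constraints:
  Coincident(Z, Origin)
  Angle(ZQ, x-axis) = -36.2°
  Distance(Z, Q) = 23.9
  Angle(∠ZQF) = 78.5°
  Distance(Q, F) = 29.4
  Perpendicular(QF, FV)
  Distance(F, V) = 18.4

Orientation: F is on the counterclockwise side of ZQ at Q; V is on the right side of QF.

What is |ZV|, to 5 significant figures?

48.537

∠ZQF = 78.5°, so QF runs at -36.2° + (180° − 78.5°) = 65.300° from the x-axis; with |QF| = 29.4, F = Q + 29.4·(cos 65.300°, sin 65.300°) = (31.572, 12.595). The perpendicularity gives FV at right angles to QF; with |FV| = 18.4 on the right of QF, V = F + 18.4·(0.90851, -0.41787) = (48.288, 4.9059). Then |ZV| = |V − Z| = 48.537.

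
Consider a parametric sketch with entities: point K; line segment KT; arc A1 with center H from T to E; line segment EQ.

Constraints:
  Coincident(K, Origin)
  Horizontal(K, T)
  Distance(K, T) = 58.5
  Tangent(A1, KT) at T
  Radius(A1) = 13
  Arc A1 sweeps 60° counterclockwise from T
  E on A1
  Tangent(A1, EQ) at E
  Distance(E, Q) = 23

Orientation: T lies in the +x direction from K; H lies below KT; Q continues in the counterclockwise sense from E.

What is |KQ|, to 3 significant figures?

44.4

On A1, T sits at bearing 90° from H; a 60° counterclockwise sweep puts E at bearing 150°, so E = H + 13.0·(cos 150°, sin 150°) = (47.2, -6.50). A1 meets EQ tangentially, so HE is at right angles to EQ, so EQ runs along (−sin 150°, cos 150°); with |EQ| = 23.0, Q = (35.7, -26.4). Then |KQ| = |Q − K| = 44.4.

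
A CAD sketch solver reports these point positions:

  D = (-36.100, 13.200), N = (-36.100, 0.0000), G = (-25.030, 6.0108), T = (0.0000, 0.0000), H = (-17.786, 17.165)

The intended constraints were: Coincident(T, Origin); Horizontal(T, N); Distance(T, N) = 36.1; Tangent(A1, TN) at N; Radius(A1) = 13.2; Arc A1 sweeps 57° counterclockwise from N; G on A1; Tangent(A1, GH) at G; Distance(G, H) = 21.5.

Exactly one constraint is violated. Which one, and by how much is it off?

Distance(G, H) = 21.5 — off by 8.20.

T = (0.00, 0.00) ✓; T.y = 0.00, N.y = 0.00 ✓; |TN| = 36.10 ✓; ∠(DN, NT) = 90.00° ✓; |DN| = 13.20 ✓; bearing(D→G) − bearing(D→N) = 57.00° ✓; |DG| = 13.20 ✓; ∠(DG, GH) = 90.00° ✓; |GH| = 13.30 ✗.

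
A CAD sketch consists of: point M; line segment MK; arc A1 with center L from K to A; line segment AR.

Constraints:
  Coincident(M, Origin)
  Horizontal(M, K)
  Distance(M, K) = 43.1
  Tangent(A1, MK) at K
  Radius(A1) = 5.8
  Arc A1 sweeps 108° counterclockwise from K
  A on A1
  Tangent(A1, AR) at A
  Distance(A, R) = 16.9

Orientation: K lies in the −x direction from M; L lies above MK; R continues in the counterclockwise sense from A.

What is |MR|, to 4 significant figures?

48.91

M is at the origin; MK is horizontal with |MK| = 43.1 and K on the −x side, so K = (-43.10, 0.000). Since A1 is tangent to MK there, LK ⟂ MK, so L = K + (0, 5.8) = (-43.10, 5.800). On A1, K sits at bearing -90° from L; a 108° counterclockwise sweep puts A at bearing 18°, so A = L + 5.8·(cos 18°, sin 18°) = (-37.58, 7.592). Tangency of A1 to AR means the radius LA is perpendicular to AR, so AR runs along (−sin 18°, cos 18°); with |AR| = 16.9, R = (-42.81, 23.67). Then |MR| = |R − M| = 48.91.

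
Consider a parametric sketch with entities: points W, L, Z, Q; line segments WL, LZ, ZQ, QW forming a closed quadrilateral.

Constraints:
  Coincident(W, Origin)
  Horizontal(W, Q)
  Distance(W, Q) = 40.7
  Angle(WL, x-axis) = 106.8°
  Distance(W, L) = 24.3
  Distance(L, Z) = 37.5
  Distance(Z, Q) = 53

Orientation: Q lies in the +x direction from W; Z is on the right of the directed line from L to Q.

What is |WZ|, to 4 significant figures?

17.51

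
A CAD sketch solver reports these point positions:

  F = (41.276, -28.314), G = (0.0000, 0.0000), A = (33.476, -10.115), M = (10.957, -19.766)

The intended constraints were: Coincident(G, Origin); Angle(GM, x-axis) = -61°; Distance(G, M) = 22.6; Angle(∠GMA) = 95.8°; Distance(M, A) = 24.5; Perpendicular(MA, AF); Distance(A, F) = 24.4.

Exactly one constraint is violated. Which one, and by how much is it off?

Distance(A, F) = 24.4 — off by 4.60.

G = (0.00, 0.00) ✓; GM at -61.00° ✓; |GM| = 22.60 ✓; ∠GMA = 95.80° ✓; |MA| = 24.50 ✓; ∠(MA, AF) = 90.00° ✓; |AF| = 19.80 ✗.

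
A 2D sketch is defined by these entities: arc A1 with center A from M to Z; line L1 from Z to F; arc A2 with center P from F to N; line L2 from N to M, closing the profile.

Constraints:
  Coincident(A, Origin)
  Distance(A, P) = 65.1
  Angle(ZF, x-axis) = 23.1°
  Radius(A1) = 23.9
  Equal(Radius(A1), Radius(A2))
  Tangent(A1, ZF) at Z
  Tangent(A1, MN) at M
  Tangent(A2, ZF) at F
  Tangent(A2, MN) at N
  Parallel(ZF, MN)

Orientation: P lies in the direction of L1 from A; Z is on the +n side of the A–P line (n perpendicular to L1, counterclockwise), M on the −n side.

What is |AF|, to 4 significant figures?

69.35

Tangency of A1 to both parallel lines with radius 23.9 puts Z and M at A ± 23.9·n: Z = (-9.377, 21.98), M = (9.377, -21.98). Equal radii place F and N the same way about P: F = P + 23.9·n = (50.50, 47.52), N = P − 23.9·n = (69.26, 3.557). Then |AF| = |F − A| = 69.35.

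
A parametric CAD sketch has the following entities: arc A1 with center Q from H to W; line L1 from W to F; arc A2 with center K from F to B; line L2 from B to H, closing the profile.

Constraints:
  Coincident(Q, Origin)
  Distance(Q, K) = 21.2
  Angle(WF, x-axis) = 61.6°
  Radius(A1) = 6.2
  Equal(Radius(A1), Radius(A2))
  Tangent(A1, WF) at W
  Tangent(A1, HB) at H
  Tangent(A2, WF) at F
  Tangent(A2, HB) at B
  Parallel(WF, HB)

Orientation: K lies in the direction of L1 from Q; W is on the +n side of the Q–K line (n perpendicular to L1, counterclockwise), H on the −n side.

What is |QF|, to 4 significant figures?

22.09

The slot axis is L1's direction at 61.6°, so u = (cos 61.6°, sin 61.6°) = (0.4756, 0.8796) and n = (−sin 61.6°, cos 61.6°) = (-0.8796, 0.4756). Q is at the origin and K lies 21.2 along u from Q, so K = 21.2·u = (10.08, 18.65). Tangency of A1 to both parallel lines with radius 6.2 puts W and H at Q ± 6.2·n: W = (-5.454, 2.949), H = (5.454, -2.949). Equal radii place F and B the same way about K: F = K + 6.2·n = (4.629, 21.60), B = K − 6.2·n = (15.54, 15.70). Then |QF| = |F − Q| = 22.09.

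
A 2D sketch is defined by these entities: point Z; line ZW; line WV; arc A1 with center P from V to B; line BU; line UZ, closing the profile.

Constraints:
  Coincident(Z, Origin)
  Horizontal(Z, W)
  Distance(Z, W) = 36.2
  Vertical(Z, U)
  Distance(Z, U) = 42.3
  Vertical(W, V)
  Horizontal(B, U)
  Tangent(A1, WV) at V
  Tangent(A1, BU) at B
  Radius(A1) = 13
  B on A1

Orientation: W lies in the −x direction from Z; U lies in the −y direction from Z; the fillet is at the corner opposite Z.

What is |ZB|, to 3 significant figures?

48.2

Z is at the origin; ZW is horizontal with |ZW| = 36.2 and W on the −x side, so W = (-36.2, 0.00). Z and U share the same x with |ZU| = 42.3 and U on the −y side, so U = (0.00, -42.3). The virtual corner opposite Z is at (-36.2, -42.3). The tangent condition forces PV to be normal to WV and the tangent condition forces PB to be normal to BU, with radius 13.0, so the center P sits 13.0 in from both sides at P = (-23.2, -29.3). That places the tangent points at V = (-36.2, -29.3) on WV and B = (-23.2, -42.3) on BU. Then |ZB| = |B − Z| = 48.2.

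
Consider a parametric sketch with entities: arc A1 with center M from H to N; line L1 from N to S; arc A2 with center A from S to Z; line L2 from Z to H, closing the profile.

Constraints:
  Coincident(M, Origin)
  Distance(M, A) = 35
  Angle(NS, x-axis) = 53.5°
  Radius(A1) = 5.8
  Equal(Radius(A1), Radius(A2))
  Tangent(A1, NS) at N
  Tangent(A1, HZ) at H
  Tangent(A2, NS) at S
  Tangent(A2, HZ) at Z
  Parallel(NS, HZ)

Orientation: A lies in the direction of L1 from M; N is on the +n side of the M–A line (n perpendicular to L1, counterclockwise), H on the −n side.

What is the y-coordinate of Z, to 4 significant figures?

24.69

The slot axis is L1's direction at 53.5°, so u = (cos 53.5°, sin 53.5°) = (0.5948, 0.8039) and n = (−sin 53.5°, cos 53.5°) = (-0.8039, 0.5948). M is at the origin and A lies 35.0 along u from M, so A = 35.0·u = (20.82, 28.13). Tangency of A1 to both parallel lines with radius 5.8 puts N and H at M ± 5.8·n: N = (-4.662, 3.450), H = (4.662, -3.450). Equal radii place S and Z the same way about A: S = A + 5.8·n = (16.16, 31.58), Z = A − 5.8·n = (25.48, 24.69). So Z.y = 24.69.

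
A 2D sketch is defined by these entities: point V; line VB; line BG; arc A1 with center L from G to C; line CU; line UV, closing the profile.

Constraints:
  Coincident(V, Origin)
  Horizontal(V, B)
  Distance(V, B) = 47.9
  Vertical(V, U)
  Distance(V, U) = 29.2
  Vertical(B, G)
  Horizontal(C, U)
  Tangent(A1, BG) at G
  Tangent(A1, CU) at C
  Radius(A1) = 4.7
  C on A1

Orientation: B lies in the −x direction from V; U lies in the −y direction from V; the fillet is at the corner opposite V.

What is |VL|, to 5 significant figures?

49.664

V is at the origin; V and B share the same y with |VB| = 47.9 and B on the −x side, so B = (-47.900, 0.0000). V and U share the same x with |VU| = 29.2 and U on the −y side, so U = (0.0000, -29.200). The virtual corner opposite V is at (-47.900, -29.200). A1 meets BG tangentially, so LG is at right angles to BG and tangency of A1 to CU means the radius LC is perpendicular to CU, with radius 4.7, so the center L sits 4.7 in from both sides at L = (-43.200, -24.500). Then |VL| = |L − V| = 49.664.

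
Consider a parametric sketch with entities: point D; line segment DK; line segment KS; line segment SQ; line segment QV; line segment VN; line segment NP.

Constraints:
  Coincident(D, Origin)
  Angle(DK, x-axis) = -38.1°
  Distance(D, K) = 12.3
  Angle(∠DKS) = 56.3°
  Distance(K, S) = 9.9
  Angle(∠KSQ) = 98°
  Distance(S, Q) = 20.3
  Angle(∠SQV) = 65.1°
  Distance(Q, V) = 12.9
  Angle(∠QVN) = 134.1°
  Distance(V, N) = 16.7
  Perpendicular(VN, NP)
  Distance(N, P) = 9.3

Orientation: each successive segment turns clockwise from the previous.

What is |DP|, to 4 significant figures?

14.22

D is at the origin; DK runs at -38.1° with length 12.3, so K = (9.679, -7.590). ∠DKS = 56.3° gives KS at -161.8° from the x-axis; with |KS| = 9.9, S = (0.2746, -10.68). ∠KSQ = 98.0° gives SQ at 116.2° from the x-axis; with |SQ| = 20.3, Q = (-8.688, 7.533). ∠SQV = 65.1° gives QV at 1.300° from the x-axis; with |QV| = 12.9, V = (4.209, 7.825). ∠QVN = 134.1° gives VN at -44.60° from the x-axis; with |VN| = 16.7, N = (16.10, -3.901). VN is perpendicular to NP, so NP runs at -134.6°; with |NP| = 9.3, P = (9.569, -10.52). Then |DP| = |P − D| = 14.22.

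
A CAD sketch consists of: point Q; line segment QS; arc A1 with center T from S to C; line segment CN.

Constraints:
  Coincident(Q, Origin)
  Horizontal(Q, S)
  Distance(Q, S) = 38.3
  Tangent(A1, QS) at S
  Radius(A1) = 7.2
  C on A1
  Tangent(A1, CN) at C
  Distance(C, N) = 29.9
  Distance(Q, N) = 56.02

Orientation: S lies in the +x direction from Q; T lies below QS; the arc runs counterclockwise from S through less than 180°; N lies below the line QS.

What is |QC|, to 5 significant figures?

32.923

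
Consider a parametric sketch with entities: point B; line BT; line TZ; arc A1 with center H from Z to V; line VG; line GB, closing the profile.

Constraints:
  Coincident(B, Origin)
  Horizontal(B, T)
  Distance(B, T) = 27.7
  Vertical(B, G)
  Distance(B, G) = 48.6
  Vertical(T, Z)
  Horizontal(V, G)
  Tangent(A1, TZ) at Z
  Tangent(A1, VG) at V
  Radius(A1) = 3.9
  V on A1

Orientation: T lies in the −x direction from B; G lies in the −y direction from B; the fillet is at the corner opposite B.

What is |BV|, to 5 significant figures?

54.115

B is at the origin; BT is horizontal with |BT| = 27.7 and T on the −x side, so T = (-27.700, 0.0000). BG is vertical with |BG| = 48.6 and G on the −y side, so G = (0.0000, -48.600). The virtual corner opposite B is at (-27.700, -48.600). The tangent condition forces HZ to be normal to TZ and tangency of A1 to VG means the radius HV is perpendicular to VG, with radius 3.9, so the center H sits 3.9 in from both sides at H = (-23.800, -44.700). That places the tangent points at Z = (-27.700, -44.700) on TZ and V = (-23.800, -48.600) on VG. Then |BV| = |V − B| = 54.115.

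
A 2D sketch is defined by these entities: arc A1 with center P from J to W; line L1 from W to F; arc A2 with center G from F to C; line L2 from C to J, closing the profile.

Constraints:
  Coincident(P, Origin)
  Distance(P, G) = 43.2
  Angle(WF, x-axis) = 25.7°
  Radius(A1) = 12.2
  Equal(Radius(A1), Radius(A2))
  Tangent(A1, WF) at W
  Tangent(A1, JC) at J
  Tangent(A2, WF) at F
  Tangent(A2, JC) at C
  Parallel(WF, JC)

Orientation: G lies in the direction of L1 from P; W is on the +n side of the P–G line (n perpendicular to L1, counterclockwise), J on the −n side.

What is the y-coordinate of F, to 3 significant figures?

29.7

The slot axis is L1's direction at 25.7°, so u = (cos 25.7°, sin 25.7°) = (0.901, 0.434) and n = (−sin 25.7°, cos 25.7°) = (-0.434, 0.901). P is at the origin and G lies 43.2 along u from P, so G = 43.2·u = (38.9, 18.7). Tangency of A1 to both parallel lines with radius 12.2 puts W and J at P ± 12.2·n: W = (-5.29, 11.0), J = (5.29, -11.0). Equal radii place F and C the same way about G: F = G + 12.2·n = (33.6, 29.7), C = G − 12.2·n = (44.2, 7.74). So F.y = 29.7.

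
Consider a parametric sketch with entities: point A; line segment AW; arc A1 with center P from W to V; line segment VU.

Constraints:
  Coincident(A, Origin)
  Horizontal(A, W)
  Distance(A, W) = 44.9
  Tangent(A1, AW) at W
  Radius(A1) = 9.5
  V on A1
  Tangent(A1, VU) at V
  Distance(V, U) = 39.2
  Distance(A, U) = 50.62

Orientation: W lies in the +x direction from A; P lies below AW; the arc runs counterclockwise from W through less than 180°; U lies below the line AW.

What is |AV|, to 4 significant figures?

36.44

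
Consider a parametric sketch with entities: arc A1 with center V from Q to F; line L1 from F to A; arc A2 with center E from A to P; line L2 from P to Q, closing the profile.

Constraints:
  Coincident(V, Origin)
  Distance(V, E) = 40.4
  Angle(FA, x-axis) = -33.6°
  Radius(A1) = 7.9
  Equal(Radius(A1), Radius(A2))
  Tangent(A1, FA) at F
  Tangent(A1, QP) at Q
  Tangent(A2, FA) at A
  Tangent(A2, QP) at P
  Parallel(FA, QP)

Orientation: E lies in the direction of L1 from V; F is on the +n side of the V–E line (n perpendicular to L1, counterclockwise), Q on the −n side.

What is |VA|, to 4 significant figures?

41.17

The slot axis is L1's direction at -33.6°, so u = (cos -33.6°, sin -33.6°) = (0.8329, -0.5534) and n = (−sin -33.6°, cos -33.6°) = (0.5534, 0.8329). V is at the origin and E lies 40.4 along u from V, so E = 40.4·u = (33.65, -22.36). Tangency of A1 to both parallel lines with radius 7.9 puts F and Q at V ± 7.9·n: F = (4.372, 6.580), Q = (-4.372, -6.580). Equal radii place A and P the same way about E: A = E + 7.9·n = (38.02, -15.78), P = E − 7.9·n = (29.28, -28.94). Then |VA| = |A − V| = 41.17.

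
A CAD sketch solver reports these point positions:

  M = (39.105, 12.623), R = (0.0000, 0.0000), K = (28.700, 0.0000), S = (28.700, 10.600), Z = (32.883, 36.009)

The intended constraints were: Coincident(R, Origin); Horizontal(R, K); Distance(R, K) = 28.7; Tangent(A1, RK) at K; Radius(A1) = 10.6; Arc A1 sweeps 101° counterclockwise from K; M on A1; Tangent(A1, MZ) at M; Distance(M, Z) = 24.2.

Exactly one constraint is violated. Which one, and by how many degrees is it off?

Tangent(A1, MZ) at M — off by 3.90°.

R = (0.00, 0.00) ✓; R.y = 0.00, K.y = 0.00 ✓; |RK| = 28.70 ✓; ∠(SK, KR) = 90.00° ✓; |SK| = 10.60 ✓; bearing(S→M) − bearing(S→K) = 101.0° ✓; |SM| = 10.60 ✓; ∠(SM, MZ) = 86.10° ✗; |MZ| = 24.20 ✓.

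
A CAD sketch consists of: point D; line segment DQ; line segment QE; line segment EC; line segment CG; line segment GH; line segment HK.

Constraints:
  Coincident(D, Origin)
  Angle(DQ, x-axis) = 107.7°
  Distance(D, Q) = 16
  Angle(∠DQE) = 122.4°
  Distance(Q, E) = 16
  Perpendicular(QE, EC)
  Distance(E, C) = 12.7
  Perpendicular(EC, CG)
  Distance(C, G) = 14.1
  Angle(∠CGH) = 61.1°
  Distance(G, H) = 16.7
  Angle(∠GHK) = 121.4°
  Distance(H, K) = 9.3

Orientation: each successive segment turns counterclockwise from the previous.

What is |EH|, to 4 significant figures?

6.328

D is at the origin; DQ runs at 107.7° with length 16.0, so Q = (-4.865, 15.24). ∠DQE = 122.4° gives QE at 165.3° from the x-axis; with |QE| = 16.0, E = (-20.34, 19.30). QE ⟂ EC, so EC runs at -104.7°; with |EC| = 12.7, C = (-23.56, 7.018). EC is perpendicular to CG, so CG runs at -14.70°; with |CG| = 14.1, G = (-9.925, 3.440). ∠CGH = 61.1° gives GH at 104.2° from the x-axis; with |GH| = 16.7, H = (-14.02, 19.63). Then |EH| = |H − E| = 6.328.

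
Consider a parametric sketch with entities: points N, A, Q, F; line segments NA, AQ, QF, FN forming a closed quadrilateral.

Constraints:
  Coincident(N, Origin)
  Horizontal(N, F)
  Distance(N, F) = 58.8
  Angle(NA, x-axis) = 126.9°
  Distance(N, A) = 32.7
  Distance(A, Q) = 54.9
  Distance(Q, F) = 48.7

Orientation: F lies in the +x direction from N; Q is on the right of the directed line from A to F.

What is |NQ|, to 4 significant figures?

22.20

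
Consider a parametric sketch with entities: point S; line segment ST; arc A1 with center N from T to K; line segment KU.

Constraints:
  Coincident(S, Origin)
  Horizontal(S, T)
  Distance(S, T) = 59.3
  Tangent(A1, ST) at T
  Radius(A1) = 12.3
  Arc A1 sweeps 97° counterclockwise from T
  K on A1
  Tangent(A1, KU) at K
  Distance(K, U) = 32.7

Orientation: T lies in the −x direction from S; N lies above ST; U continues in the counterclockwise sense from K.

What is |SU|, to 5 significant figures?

68.909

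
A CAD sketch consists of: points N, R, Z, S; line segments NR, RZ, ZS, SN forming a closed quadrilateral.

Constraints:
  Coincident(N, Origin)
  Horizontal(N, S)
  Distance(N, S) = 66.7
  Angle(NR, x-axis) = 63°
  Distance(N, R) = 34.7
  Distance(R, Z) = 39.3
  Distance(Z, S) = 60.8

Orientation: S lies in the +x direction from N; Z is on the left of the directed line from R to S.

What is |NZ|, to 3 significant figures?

72.7

Checks: |RZ| = 39.30 ✓; |ZS| = 60.80 ✓.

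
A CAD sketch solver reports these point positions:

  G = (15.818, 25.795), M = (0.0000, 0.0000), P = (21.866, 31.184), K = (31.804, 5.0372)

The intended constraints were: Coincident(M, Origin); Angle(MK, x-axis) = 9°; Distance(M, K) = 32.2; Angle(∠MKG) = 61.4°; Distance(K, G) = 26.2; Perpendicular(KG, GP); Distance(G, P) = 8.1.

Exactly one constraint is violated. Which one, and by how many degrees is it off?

Perpendicular(KG, GP) — off by 4.10°.

M = (0.00, 0.00) ✓; MK at 9.000° ✓; |MK| = 32.20 ✓; ∠MKG = 61.40° ✓; |KG| = 26.20 ✓; ∠(KG, GP) = 85.90° ✗; |GP| = 8.101 ✓.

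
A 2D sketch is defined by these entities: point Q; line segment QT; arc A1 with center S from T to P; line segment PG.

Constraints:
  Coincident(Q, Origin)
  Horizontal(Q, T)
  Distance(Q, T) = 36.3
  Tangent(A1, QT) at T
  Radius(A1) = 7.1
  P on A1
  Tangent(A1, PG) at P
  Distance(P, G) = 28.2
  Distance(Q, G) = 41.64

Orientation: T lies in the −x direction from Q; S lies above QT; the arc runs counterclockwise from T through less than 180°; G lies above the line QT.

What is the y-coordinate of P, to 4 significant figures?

5.889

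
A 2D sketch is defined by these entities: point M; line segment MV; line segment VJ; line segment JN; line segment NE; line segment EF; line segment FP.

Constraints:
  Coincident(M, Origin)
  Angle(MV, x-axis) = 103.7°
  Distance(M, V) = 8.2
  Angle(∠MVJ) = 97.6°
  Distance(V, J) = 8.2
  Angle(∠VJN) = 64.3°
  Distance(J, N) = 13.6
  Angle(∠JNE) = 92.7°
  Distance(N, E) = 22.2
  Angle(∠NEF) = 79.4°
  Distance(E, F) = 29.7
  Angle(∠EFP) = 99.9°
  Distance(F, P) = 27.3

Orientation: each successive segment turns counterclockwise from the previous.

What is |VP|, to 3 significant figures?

25.4

M is at the origin; MV runs at 103.7° with length 8.2, so V = (-1.94, 7.97). ∠MVJ = 97.6° gives VJ at -174° from the x-axis; with |VJ| = 8.2, J = (-10.1, 7.10). ∠VJN = 64.3° gives JN at -58.2° from the x-axis; with |JN| = 13.6, N = (-2.93, -4.46). ∠JNE = 92.7° gives NE at 29.1° from the x-axis; with |NE| = 22.2, E = (16.5, 6.33). ∠NEF = 79.4° gives EF at 130° from the x-axis; with |EF| = 29.7, F = (-2.50, 29.2). ∠EFP = 99.9° gives FP at -150° from the x-axis; with |FP| = 27.3, P = (-26.2, 15.6). Then |VP| = |P − V| = 25.4.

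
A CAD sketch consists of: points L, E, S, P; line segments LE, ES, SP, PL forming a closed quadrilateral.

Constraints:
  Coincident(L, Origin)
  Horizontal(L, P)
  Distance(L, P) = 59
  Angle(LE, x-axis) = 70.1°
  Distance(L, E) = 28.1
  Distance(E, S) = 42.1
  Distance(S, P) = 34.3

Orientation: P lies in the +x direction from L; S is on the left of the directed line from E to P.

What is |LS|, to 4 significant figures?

61.02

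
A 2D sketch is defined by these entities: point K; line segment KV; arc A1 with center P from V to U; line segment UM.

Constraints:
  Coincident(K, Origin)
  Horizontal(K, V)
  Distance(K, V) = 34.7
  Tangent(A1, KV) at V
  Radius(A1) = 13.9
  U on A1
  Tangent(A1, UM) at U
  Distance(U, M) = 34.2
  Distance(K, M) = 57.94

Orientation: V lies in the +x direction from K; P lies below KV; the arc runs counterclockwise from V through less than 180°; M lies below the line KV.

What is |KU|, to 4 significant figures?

27.11

K is at the origin; KV is horizontal with |KV| = 34.7 and V on the +x side, so V = (34.70, 0.000). The tangent condition forces PV to be normal to KV, so P = V + (0, -13.9) = (34.70, -13.90). Since PU ⟂ UM (tangency), |PM| = √(13.9² + 34.2²) = 36.92 regardless of where U sits on A1. So M lies on both circle(K, 57.94) and circle(P, 36.92); the below-KV intersection is M = (28.71, -50.33). U is the foot of the tangent from M: U = (21.14, -16.97).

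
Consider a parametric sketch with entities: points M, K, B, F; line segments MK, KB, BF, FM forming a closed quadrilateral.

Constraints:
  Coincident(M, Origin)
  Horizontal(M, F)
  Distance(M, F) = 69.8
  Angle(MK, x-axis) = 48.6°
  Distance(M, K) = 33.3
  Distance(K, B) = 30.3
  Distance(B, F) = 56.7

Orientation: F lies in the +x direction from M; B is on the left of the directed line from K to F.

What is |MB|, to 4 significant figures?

63.58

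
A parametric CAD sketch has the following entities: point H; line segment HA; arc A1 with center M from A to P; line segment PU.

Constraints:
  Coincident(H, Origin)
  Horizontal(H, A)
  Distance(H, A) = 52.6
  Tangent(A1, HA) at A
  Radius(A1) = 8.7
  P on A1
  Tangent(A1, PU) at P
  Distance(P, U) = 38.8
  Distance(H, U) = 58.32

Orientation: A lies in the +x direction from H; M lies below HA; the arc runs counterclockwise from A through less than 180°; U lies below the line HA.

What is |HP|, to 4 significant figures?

44.62

H is at the origin; HA is horizontal with |HA| = 52.6 and A on the +x side, so A = (52.60, 0.000). The tangent condition forces MA to be normal to HA, so M = A + (0, -8.7) = (52.60, -8.700). Since MP ⟂ PU (tangency), |MU| = √(8.7² + 38.8²) = 39.76 regardless of where P sits on A1. So U lies on both circle(H, 58.32) and circle(M, 39.76); the below-HA intersection is U = (36.84, -45.21). P is the foot of the tangent from U: P = (44.05, -7.084).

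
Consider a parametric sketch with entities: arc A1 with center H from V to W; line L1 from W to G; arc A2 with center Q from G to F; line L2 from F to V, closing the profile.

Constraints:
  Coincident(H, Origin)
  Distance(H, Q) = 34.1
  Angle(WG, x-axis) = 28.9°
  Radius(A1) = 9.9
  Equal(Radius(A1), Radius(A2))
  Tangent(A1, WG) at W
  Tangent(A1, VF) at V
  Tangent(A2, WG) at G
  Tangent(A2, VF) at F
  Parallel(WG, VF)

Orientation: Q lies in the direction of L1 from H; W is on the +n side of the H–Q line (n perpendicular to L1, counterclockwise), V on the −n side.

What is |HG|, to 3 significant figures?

35.5

Tangency of A1 to both parallel lines with radius 9.9 puts W and V at H ± 9.9·n: W = (-4.78, 8.67), V = (4.78, -8.67). Equal radii place G and F the same way about Q: G = Q + 9.9·n = (25.1, 25.1), F = Q − 9.9·n = (34.6, 7.81). Then |HG| = |G − H| = 35.5.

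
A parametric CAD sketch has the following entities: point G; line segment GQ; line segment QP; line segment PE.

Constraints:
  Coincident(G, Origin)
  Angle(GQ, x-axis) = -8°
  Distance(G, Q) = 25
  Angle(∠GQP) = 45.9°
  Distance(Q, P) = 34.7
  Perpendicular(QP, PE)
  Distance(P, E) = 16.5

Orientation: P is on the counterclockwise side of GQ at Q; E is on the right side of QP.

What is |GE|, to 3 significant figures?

38.6

G is at the origin; GQ runs at -8.0° with length 25.0, so Q = 25.0·(cos -8.0°, sin -8.0°) = (24.8, -3.48). ∠GQP = 45.9°, so QP runs at -8.0° + (180° − 45.9°) = 126° from the x-axis; with |QP| = 34.7, P = Q + 34.7·(cos 126°, sin 126°) = (4.31, 24.6). QP is perpendicular to PE; with |PE| = 16.5 on the right of QP, E = P + 16.5·(0.808, 0.589) = (17.6, 34.3). Then |GE| = |E − G| = 38.6.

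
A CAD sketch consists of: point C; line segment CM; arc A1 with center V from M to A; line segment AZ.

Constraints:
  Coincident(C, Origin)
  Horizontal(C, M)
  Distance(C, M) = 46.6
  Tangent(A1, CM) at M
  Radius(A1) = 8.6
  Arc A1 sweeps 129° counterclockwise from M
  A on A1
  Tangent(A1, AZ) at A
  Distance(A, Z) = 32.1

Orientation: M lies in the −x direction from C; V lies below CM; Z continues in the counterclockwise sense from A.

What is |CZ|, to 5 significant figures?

51.110

C is at the origin; C and M share the same y with |CM| = 46.6 and M on the −x side, so M = (-46.600, 0.0000). Since A1 is tangent to CM there, VM ⟂ CM, so V = M + (0, -8.6) = (-46.600, -8.6000). On A1, M sits at bearing 90° from V; a 129° counterclockwise sweep puts A at bearing 219°, so A = V + 8.6·(cos 219°, sin 219°) = (-53.283, -14.012). The tangent condition forces VA to be normal to AZ, so AZ runs along (−sin 219°, cos 219°); with |AZ| = 32.1, Z = (-33.082, -38.959). Then |CZ| = |Z − C| = 51.110.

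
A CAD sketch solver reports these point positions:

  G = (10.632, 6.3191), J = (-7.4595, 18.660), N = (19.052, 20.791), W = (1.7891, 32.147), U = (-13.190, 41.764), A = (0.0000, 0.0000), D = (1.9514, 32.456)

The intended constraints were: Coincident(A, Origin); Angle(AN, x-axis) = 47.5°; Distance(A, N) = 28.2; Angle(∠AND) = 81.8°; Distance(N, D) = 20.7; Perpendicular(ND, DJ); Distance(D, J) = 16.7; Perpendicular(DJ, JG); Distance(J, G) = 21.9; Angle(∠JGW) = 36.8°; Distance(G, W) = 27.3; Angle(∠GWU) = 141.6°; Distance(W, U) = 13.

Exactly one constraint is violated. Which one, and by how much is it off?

Distance(W, U) = 13 — off by 4.80.

A = (0.00, 0.00) ✓; AN at 47.50° ✓; |AN| = 28.20 ✓; ∠AND = 81.80° ✓; |ND| = 20.70 ✓; ∠(ND, DJ) = 90.00° ✓; |DJ| = 16.70 ✓; ∠(DJ, JG) = 90.00° ✓; |JG| = 21.90 ✓; ∠JGW = 36.80° ✓; |GW| = 27.30 ✓; ∠GWU = 141.6° ✓; |WU| = 17.80 ✗.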